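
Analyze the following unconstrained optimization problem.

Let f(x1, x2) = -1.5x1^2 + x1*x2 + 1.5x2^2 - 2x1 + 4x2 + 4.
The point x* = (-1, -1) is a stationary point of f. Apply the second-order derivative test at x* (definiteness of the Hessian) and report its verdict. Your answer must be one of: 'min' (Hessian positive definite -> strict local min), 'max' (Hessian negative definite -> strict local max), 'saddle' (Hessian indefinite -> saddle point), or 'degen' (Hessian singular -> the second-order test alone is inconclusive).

Compute the Hessian H = grad^2 f:
  H = [[-3, 1], [1, 3]]
Verify stationarity: grad f(x*) = H x* + g = (0, 0).
Eigenvalues of H: -3.1623, 3.1623.
Eigenvalues have mixed signs, so H is indefinite -> x* is a saddle point.

saddle


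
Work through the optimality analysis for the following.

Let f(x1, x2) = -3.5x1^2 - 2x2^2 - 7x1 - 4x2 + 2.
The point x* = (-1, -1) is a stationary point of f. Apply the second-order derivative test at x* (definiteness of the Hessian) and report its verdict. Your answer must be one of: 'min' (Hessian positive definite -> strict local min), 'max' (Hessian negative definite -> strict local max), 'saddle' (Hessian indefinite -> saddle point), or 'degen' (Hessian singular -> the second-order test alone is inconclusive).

Compute the Hessian H = grad^2 f:
  H = [[-7, 0], [0, -4]]
Verify stationarity: grad f(x*) = H x* + g = (0, 0).
Eigenvalues of H: -7, -4.
Both eigenvalues < 0, so H is negative definite -> x* is a strict local max.

max


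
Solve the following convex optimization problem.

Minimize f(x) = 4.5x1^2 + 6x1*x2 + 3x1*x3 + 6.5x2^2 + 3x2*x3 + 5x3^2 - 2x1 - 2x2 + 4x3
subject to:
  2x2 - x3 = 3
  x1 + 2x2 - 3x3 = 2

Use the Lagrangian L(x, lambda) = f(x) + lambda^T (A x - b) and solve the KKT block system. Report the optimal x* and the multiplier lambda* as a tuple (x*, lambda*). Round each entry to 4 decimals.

Form the Lagrangian:
  L(x, lambda) = (1/2) x^T Q x + c^T x + lambda^T (A x - b)
Stationarity (grad_x L = 0): Q x + c + A^T lambda = 0.
Primal feasibility: A x = b.

This gives the KKT block system:
  [ Q   A^T ] [ x     ]   [-c ]
  [ A    0  ] [ lambda ] = [ b ]

Solving the linear system:
  x*      = (-1.1902, 1.4525, -0.0951)
  lambda* = (-9.0098, 4.282)
  f(x*)   = 8.7803

x* = (-1.1902, 1.4525, -0.0951), lambda* = (-9.0098, 4.282)


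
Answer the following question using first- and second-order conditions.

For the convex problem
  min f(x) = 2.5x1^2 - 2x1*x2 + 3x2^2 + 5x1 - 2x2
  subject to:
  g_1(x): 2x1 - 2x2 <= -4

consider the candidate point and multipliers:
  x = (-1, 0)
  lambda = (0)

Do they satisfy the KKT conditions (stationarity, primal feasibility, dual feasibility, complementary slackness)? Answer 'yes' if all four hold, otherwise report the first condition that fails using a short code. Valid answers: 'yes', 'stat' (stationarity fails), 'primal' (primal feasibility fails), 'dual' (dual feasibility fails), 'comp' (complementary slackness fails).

Gradient of f: grad f(x) = Q x + c = (0, 0)
Constraint values g_i(x) = a_i^T x - b_i:
  g_1((-1, 0)) = 2
Stationarity residual: grad f(x) + sum_i lambda_i a_i = (0, 0)
  -> stationarity OK
Primal feasibility (all g_i <= 0): FAILS
Dual feasibility (all lambda_i >= 0): OK
Complementary slackness (lambda_i * g_i(x) = 0 for all i): OK

Verdict: the first failing condition is primal_feasibility -> primal.

primal


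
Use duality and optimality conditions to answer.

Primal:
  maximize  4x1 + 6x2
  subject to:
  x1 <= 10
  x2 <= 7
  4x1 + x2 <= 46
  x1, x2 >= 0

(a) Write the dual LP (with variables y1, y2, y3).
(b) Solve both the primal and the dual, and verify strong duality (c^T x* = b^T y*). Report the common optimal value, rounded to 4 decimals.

The standard primal-dual pair for 'max c^T x s.t. A x <= b, x >= 0' is:
  Dual:  min b^T y  s.t.  A^T y >= c,  y >= 0.

So the dual LP is:
  minimize  10y1 + 7y2 + 46y3
  subject to:
    y1 + 4y3 >= 4
    y2 + y3 >= 6
    y1, y2, y3 >= 0

Solving the primal: x* = (9.75, 7).
  primal value c^T x* = 81.
Solving the dual: y* = (0, 5, 1).
  dual value b^T y* = 81.
Strong duality: c^T x* = b^T y*. Confirmed.

81


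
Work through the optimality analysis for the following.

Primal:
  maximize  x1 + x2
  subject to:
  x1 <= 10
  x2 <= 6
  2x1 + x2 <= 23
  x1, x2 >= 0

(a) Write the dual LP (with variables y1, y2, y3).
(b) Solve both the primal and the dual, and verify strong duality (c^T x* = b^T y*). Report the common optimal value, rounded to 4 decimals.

The standard primal-dual pair for 'max c^T x s.t. A x <= b, x >= 0' is:
  Dual:  min b^T y  s.t.  A^T y >= c,  y >= 0.

So the dual LP is:
  minimize  10y1 + 6y2 + 23y3
  subject to:
    y1 + 2y3 >= 1
    y2 + y3 >= 1
    y1, y2, y3 >= 0

Solving the primal: x* = (8.5, 6).
  primal value c^T x* = 14.5.
Solving the dual: y* = (0, 0.5, 0.5).
  dual value b^T y* = 14.5.
Strong duality: c^T x* = b^T y*. Confirmed.

14.5


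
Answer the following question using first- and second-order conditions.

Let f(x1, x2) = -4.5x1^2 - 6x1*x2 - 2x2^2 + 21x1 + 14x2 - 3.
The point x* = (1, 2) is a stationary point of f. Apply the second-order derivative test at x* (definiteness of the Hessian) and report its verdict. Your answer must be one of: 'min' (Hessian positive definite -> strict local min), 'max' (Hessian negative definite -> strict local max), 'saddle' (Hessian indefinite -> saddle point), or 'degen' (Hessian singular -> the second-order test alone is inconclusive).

Compute the Hessian H = grad^2 f:
  H = [[-9, -6], [-6, -4]]
Verify stationarity: grad f(x*) = H x* + g = (0, 0).
Eigenvalues of H: -13, 0.
H has a zero eigenvalue (singular; negative semidefinite but not definite), so H is neither positive definite, negative definite, nor indefinite. The second-order test alone is inconclusive -> degen.
(Indeed, f is constant along the null direction of H through x*, so x* is not a strict local extremum.)

degen


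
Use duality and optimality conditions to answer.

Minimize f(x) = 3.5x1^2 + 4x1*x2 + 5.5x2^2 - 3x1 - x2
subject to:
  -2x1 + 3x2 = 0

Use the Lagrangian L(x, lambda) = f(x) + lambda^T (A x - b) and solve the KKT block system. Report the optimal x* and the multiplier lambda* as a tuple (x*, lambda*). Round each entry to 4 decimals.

Form the Lagrangian:
  L(x, lambda) = (1/2) x^T Q x + c^T x + lambda^T (A x - b)
Stationarity (grad_x L = 0): Q x + c + A^T lambda = 0.
Primal feasibility: A x = b.

This gives the KKT block system:
  [ Q   A^T ] [ x     ]   [-c ]
  [ A    0  ] [ lambda ] = [ b ]

Solving the linear system:
  x*      = (0.2129, 0.1419)
  lambda* = (-0.471)
  f(x*)   = -0.3903

x* = (0.2129, 0.1419), lambda* = (-0.471)


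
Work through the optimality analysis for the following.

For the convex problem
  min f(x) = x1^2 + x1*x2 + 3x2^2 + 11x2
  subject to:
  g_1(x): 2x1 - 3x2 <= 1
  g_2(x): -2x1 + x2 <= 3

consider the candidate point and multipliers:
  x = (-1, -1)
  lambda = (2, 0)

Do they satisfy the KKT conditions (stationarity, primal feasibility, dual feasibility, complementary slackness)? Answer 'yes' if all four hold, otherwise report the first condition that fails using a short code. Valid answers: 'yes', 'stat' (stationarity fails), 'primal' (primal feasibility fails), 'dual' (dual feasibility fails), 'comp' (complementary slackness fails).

Gradient of f: grad f(x) = Q x + c = (-3, 4)
Constraint values g_i(x) = a_i^T x - b_i:
  g_1((-1, -1)) = 0
  g_2((-1, -1)) = -2
Stationarity residual: grad f(x) + sum_i lambda_i a_i = (1, -2)
  -> stationarity FAILS
Primal feasibility (all g_i <= 0): OK
Dual feasibility (all lambda_i >= 0): OK
Complementary slackness (lambda_i * g_i(x) = 0 for all i): OK

Verdict: the first failing condition is stationarity -> stat.

stat


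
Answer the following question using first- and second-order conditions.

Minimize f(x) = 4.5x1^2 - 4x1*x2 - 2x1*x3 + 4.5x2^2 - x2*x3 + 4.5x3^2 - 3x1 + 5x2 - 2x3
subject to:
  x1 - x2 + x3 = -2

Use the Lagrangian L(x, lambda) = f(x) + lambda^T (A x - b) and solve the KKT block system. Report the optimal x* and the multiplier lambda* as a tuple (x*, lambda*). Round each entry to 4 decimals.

Form the Lagrangian:
  L(x, lambda) = (1/2) x^T Q x + c^T x + lambda^T (A x - b)
Stationarity (grad_x L = 0): Q x + c + A^T lambda = 0.
Primal feasibility: A x = b.

This gives the KKT block system:
  [ Q   A^T ] [ x     ]   [-c ]
  [ A    0  ] [ lambda ] = [ b ]

Solving the linear system:
  x*      = (-0.9872, -0.0513, -1.0641)
  lambda* = (9.5513)
  f(x*)   = 11.9679

x* = (-0.9872, -0.0513, -1.0641), lambda* = (9.5513)


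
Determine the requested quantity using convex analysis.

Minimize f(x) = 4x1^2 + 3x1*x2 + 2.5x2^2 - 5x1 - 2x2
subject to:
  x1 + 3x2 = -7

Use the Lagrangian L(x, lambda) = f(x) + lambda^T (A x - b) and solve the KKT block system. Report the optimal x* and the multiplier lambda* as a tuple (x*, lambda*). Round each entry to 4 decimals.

Form the Lagrangian:
  L(x, lambda) = (1/2) x^T Q x + c^T x + lambda^T (A x - b)
Stationarity (grad_x L = 0): Q x + c + A^T lambda = 0.
Primal feasibility: A x = b.

This gives the KKT block system:
  [ Q   A^T ] [ x     ]   [-c ]
  [ A    0  ] [ lambda ] = [ b ]

Solving the linear system:
  x*      = (1.1356, -2.7119)
  lambda* = (4.0508)
  f(x*)   = 14.0508

x* = (1.1356, -2.7119), lambda* = (4.0508)


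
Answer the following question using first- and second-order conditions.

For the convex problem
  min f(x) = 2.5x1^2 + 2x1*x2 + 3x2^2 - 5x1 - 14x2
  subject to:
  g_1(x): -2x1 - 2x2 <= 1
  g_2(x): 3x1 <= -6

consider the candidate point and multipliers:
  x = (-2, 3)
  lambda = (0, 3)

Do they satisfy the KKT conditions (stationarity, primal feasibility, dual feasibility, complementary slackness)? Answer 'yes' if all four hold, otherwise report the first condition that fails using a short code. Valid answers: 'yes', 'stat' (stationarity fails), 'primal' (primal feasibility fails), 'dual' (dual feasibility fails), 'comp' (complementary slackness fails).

Gradient of f: grad f(x) = Q x + c = (-9, 0)
Constraint values g_i(x) = a_i^T x - b_i:
  g_1((-2, 3)) = -3
  g_2((-2, 3)) = 0
Stationarity residual: grad f(x) + sum_i lambda_i a_i = (0, 0)
  -> stationarity OK
Primal feasibility (all g_i <= 0): OK
Dual feasibility (all lambda_i >= 0): OK
Complementary slackness (lambda_i * g_i(x) = 0 for all i): OK

Verdict: yes, KKT holds.

yes


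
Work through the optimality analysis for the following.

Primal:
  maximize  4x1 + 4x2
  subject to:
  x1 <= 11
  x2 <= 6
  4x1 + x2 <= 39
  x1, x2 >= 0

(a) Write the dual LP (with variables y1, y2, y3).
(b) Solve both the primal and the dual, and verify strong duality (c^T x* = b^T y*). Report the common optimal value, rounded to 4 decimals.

The standard primal-dual pair for 'max c^T x s.t. A x <= b, x >= 0' is:
  Dual:  min b^T y  s.t.  A^T y >= c,  y >= 0.

So the dual LP is:
  minimize  11y1 + 6y2 + 39y3
  subject to:
    y1 + 4y3 >= 4
    y2 + y3 >= 4
    y1, y2, y3 >= 0

Solving the primal: x* = (8.25, 6).
  primal value c^T x* = 57.
Solving the dual: y* = (0, 3, 1).
  dual value b^T y* = 57.
Strong duality: c^T x* = b^T y*. Confirmed.

57


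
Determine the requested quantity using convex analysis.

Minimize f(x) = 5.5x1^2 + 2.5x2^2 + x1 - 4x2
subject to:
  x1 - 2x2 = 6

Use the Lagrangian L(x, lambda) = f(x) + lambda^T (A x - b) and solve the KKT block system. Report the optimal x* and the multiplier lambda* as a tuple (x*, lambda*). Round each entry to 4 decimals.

Form the Lagrangian:
  L(x, lambda) = (1/2) x^T Q x + c^T x + lambda^T (A x - b)
Stationarity (grad_x L = 0): Q x + c + A^T lambda = 0.
Primal feasibility: A x = b.

This gives the KKT block system:
  [ Q   A^T ] [ x     ]   [-c ]
  [ A    0  ] [ lambda ] = [ b ]

Solving the linear system:
  x*      = (0.6939, -2.6531)
  lambda* = (-8.6327)
  f(x*)   = 31.551

x* = (0.6939, -2.6531), lambda* = (-8.6327)


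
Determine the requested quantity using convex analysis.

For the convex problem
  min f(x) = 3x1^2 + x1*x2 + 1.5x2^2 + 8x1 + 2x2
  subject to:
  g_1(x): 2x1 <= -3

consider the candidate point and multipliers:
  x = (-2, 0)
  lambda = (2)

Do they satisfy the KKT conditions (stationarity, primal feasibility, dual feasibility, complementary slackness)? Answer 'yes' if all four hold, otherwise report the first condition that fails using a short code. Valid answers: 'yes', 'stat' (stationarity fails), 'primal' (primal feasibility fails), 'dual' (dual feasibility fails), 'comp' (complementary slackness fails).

Gradient of f: grad f(x) = Q x + c = (-4, 0)
Constraint values g_i(x) = a_i^T x - b_i:
  g_1((-2, 0)) = -1
Stationarity residual: grad f(x) + sum_i lambda_i a_i = (0, 0)
  -> stationarity OK
Primal feasibility (all g_i <= 0): OK
Dual feasibility (all lambda_i >= 0): OK
Complementary slackness (lambda_i * g_i(x) = 0 for all i): FAILS

Verdict: the first failing condition is complementary_slackness -> comp.

comp


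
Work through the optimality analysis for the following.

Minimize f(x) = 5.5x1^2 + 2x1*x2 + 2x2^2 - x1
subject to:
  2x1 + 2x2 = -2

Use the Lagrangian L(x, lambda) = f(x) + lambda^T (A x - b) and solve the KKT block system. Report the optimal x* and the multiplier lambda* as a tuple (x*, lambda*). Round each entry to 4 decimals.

Form the Lagrangian:
  L(x, lambda) = (1/2) x^T Q x + c^T x + lambda^T (A x - b)
Stationarity (grad_x L = 0): Q x + c + A^T lambda = 0.
Primal feasibility: A x = b.

This gives the KKT block system:
  [ Q   A^T ] [ x     ]   [-c ]
  [ A    0  ] [ lambda ] = [ b ]

Solving the linear system:
  x*      = (-0.0909, -0.9091)
  lambda* = (1.9091)
  f(x*)   = 1.9545

x* = (-0.0909, -0.9091), lambda* = (1.9091)


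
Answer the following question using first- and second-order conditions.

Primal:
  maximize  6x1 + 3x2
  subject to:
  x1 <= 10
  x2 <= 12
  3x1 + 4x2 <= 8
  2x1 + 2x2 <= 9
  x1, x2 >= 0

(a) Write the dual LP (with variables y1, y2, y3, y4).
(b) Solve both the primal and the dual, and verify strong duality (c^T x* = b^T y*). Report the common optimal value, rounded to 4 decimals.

The standard primal-dual pair for 'max c^T x s.t. A x <= b, x >= 0' is:
  Dual:  min b^T y  s.t.  A^T y >= c,  y >= 0.

So the dual LP is:
  minimize  10y1 + 12y2 + 8y3 + 9y4
  subject to:
    y1 + 3y3 + 2y4 >= 6
    y2 + 4y3 + 2y4 >= 3
    y1, y2, y3, y4 >= 0

Solving the primal: x* = (2.6667, 0).
  primal value c^T x* = 16.
Solving the dual: y* = (0, 0, 2, 0).
  dual value b^T y* = 16.
Strong duality: c^T x* = b^T y*. Confirmed.

16


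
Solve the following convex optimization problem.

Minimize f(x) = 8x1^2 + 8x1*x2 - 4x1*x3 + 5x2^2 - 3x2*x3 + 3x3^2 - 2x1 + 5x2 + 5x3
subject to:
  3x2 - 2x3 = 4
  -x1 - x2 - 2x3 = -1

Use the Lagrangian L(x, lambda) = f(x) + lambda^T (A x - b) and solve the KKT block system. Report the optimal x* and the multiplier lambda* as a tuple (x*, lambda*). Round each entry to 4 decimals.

Form the Lagrangian:
  L(x, lambda) = (1/2) x^T Q x + c^T x + lambda^T (A x - b)
Stationarity (grad_x L = 0): Q x + c + A^T lambda = 0.
Primal feasibility: A x = b.

This gives the KKT block system:
  [ Q   A^T ] [ x     ]   [-c ]
  [ A    0  ] [ lambda ] = [ b ]

Solving the linear system:
  x*      = (-0.2417, 1.3104, -0.0344)
  lambda* = (-3.8399, 4.7544)
  f(x*)   = 13.4887

x* = (-0.2417, 1.3104, -0.0344), lambda* = (-3.8399, 4.7544)


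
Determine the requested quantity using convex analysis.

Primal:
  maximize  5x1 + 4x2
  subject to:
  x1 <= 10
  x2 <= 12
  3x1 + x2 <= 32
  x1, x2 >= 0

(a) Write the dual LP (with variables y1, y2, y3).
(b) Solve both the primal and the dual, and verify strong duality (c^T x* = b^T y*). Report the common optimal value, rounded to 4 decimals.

The standard primal-dual pair for 'max c^T x s.t. A x <= b, x >= 0' is:
  Dual:  min b^T y  s.t.  A^T y >= c,  y >= 0.

So the dual LP is:
  minimize  10y1 + 12y2 + 32y3
  subject to:
    y1 + 3y3 >= 5
    y2 + y3 >= 4
    y1, y2, y3 >= 0

Solving the primal: x* = (6.6667, 12).
  primal value c^T x* = 81.3333.
Solving the dual: y* = (0, 2.3333, 1.6667).
  dual value b^T y* = 81.3333.
Strong duality: c^T x* = b^T y*. Confirmed.

81.3333


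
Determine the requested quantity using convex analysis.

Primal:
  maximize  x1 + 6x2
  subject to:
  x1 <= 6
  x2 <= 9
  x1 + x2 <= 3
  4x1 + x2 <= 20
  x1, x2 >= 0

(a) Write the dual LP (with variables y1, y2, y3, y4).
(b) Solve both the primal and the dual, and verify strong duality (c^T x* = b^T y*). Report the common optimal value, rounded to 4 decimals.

The standard primal-dual pair for 'max c^T x s.t. A x <= b, x >= 0' is:
  Dual:  min b^T y  s.t.  A^T y >= c,  y >= 0.

So the dual LP is:
  minimize  6y1 + 9y2 + 3y3 + 20y4
  subject to:
    y1 + y3 + 4y4 >= 1
    y2 + y3 + y4 >= 6
    y1, y2, y3, y4 >= 0

Solving the primal: x* = (0, 3).
  primal value c^T x* = 18.
Solving the dual: y* = (0, 0, 6, 0).
  dual value b^T y* = 18.
Strong duality: c^T x* = b^T y*. Confirmed.

18


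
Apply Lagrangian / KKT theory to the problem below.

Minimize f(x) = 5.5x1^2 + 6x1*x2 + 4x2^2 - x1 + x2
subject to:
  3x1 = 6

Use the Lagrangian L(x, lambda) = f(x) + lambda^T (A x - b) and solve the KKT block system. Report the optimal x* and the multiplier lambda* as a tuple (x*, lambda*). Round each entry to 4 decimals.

Form the Lagrangian:
  L(x, lambda) = (1/2) x^T Q x + c^T x + lambda^T (A x - b)
Stationarity (grad_x L = 0): Q x + c + A^T lambda = 0.
Primal feasibility: A x = b.

This gives the KKT block system:
  [ Q   A^T ] [ x     ]   [-c ]
  [ A    0  ] [ lambda ] = [ b ]

Solving the linear system:
  x*      = (2, -1.625)
  lambda* = (-3.75)
  f(x*)   = 9.4375

x* = (2, -1.625), lambda* = (-3.75)


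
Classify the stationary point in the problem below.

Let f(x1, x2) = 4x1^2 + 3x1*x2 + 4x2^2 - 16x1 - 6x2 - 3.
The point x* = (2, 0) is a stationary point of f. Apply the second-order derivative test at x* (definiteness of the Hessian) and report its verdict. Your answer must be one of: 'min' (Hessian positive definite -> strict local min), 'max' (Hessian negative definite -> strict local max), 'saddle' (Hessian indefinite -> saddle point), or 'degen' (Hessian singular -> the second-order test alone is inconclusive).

Compute the Hessian H = grad^2 f:
  H = [[8, 3], [3, 8]]
Verify stationarity: grad f(x*) = H x* + g = (0, 0).
Eigenvalues of H: 5, 11.
Both eigenvalues > 0, so H is positive definite -> x* is a strict local min.

min


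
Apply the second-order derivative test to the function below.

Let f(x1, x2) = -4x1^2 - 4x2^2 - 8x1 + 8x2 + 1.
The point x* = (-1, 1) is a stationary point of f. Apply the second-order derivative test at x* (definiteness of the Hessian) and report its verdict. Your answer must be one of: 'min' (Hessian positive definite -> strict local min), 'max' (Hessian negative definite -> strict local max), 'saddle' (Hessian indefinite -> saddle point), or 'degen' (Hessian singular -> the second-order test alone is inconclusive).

Compute the Hessian H = grad^2 f:
  H = [[-8, 0], [0, -8]]
Verify stationarity: grad f(x*) = H x* + g = (0, 0).
Eigenvalues of H: -8, -8.
Both eigenvalues < 0, so H is negative definite -> x* is a strict local max.

max


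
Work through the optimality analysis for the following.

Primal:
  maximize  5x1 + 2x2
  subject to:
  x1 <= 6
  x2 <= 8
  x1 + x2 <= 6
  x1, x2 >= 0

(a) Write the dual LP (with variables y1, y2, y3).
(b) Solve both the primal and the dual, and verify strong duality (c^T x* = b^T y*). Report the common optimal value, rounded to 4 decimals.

The standard primal-dual pair for 'max c^T x s.t. A x <= b, x >= 0' is:
  Dual:  min b^T y  s.t.  A^T y >= c,  y >= 0.

So the dual LP is:
  minimize  6y1 + 8y2 + 6y3
  subject to:
    y1 + y3 >= 5
    y2 + y3 >= 2
    y1, y2, y3 >= 0

Solving the primal: x* = (6, 0).
  primal value c^T x* = 30.
Solving the dual: y* = (3, 0, 2).
  dual value b^T y* = 30.
Strong duality: c^T x* = b^T y*. Confirmed.

30


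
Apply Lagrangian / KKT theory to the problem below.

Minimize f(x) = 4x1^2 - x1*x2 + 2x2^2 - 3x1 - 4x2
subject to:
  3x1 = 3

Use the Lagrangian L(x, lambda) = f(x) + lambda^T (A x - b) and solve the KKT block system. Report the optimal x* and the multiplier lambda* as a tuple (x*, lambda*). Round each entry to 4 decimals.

Form the Lagrangian:
  L(x, lambda) = (1/2) x^T Q x + c^T x + lambda^T (A x - b)
Stationarity (grad_x L = 0): Q x + c + A^T lambda = 0.
Primal feasibility: A x = b.

This gives the KKT block system:
  [ Q   A^T ] [ x     ]   [-c ]
  [ A    0  ] [ lambda ] = [ b ]

Solving the linear system:
  x*      = (1, 1.25)
  lambda* = (-1.25)
  f(x*)   = -2.125

x* = (1, 1.25), lambda* = (-1.25)


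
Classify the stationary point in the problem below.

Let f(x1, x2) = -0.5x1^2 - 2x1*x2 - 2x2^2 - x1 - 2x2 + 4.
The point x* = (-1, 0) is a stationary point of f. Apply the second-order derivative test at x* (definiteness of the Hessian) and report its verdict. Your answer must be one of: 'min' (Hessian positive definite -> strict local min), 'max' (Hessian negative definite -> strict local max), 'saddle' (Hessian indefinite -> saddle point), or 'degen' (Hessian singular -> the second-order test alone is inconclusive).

Compute the Hessian H = grad^2 f:
  H = [[-1, -2], [-2, -4]]
Verify stationarity: grad f(x*) = H x* + g = (0, 0).
Eigenvalues of H: -5, 0.
H has a zero eigenvalue (singular; negative semidefinite but not definite), so H is neither positive definite, negative definite, nor indefinite. The second-order test alone is inconclusive -> degen.
(Indeed, f is constant along the null direction of H through x*, so x* is not a strict local extremum.)

degen


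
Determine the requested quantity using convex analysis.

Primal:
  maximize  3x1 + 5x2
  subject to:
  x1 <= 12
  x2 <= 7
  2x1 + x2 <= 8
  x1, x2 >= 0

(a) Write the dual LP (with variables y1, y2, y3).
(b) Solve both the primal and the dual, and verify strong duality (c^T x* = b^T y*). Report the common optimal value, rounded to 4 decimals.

The standard primal-dual pair for 'max c^T x s.t. A x <= b, x >= 0' is:
  Dual:  min b^T y  s.t.  A^T y >= c,  y >= 0.

So the dual LP is:
  minimize  12y1 + 7y2 + 8y3
  subject to:
    y1 + 2y3 >= 3
    y2 + y3 >= 5
    y1, y2, y3 >= 0

Solving the primal: x* = (0.5, 7).
  primal value c^T x* = 36.5.
Solving the dual: y* = (0, 3.5, 1.5).
  dual value b^T y* = 36.5.
Strong duality: c^T x* = b^T y*. Confirmed.

36.5


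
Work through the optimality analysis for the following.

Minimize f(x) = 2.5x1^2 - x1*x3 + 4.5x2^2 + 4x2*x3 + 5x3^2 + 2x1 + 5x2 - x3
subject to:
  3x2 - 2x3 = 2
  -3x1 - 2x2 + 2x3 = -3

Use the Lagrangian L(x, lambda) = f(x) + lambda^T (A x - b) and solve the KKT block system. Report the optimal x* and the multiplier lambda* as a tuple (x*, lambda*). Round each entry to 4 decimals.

Form the Lagrangian:
  L(x, lambda) = (1/2) x^T Q x + c^T x + lambda^T (A x - b)
Stationarity (grad_x L = 0): Q x + c + A^T lambda = 0.
Primal feasibility: A x = b.

This gives the KKT block system:
  [ Q   A^T ] [ x     ]   [-c ]
  [ A    0  ] [ lambda ] = [ b ]

Solving the linear system:
  x*      = (0.4452, 0.3355, -0.4968)
  lambda* = (-0.9613, 1.5742)
  f(x*)   = 4.8548

x* = (0.4452, 0.3355, -0.4968), lambda* = (-0.9613, 1.5742)


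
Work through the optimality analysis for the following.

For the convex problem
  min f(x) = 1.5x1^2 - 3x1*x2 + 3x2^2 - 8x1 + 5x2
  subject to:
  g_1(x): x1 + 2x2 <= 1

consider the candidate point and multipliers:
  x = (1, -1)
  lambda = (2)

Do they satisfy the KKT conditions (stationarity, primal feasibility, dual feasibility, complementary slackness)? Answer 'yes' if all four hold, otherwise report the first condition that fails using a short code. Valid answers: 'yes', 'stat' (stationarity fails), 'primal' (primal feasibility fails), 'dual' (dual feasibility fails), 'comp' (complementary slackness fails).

Gradient of f: grad f(x) = Q x + c = (-2, -4)
Constraint values g_i(x) = a_i^T x - b_i:
  g_1((1, -1)) = -2
Stationarity residual: grad f(x) + sum_i lambda_i a_i = (0, 0)
  -> stationarity OK
Primal feasibility (all g_i <= 0): OK
Dual feasibility (all lambda_i >= 0): OK
Complementary slackness (lambda_i * g_i(x) = 0 for all i): FAILS

Verdict: the first failing condition is complementary_slackness -> comp.

comp


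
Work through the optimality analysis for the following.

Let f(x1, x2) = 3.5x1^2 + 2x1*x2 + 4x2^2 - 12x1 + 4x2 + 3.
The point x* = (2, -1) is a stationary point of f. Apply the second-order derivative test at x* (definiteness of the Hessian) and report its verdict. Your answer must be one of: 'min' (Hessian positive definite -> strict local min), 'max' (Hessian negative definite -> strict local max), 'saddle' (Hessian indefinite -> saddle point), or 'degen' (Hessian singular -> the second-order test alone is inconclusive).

Compute the Hessian H = grad^2 f:
  H = [[7, 2], [2, 8]]
Verify stationarity: grad f(x*) = H x* + g = (0, 0).
Eigenvalues of H: 5.4384, 9.5616.
Both eigenvalues > 0, so H is positive definite -> x* is a strict local min.

min


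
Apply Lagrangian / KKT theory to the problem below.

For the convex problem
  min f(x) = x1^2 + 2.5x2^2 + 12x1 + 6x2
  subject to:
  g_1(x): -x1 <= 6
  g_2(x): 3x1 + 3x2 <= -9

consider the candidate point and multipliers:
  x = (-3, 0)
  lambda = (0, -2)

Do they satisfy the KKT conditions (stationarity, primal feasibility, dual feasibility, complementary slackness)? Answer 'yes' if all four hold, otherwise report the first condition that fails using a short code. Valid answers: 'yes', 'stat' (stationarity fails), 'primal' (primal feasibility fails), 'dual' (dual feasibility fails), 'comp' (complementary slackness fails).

Gradient of f: grad f(x) = Q x + c = (6, 6)
Constraint values g_i(x) = a_i^T x - b_i:
  g_1((-3, 0)) = -3
  g_2((-3, 0)) = 0
Stationarity residual: grad f(x) + sum_i lambda_i a_i = (0, 0)
  -> stationarity OK
Primal feasibility (all g_i <= 0): OK
Dual feasibility (all lambda_i >= 0): FAILS
Complementary slackness (lambda_i * g_i(x) = 0 for all i): OK

Verdict: the first failing condition is dual_feasibility -> dual.

dual


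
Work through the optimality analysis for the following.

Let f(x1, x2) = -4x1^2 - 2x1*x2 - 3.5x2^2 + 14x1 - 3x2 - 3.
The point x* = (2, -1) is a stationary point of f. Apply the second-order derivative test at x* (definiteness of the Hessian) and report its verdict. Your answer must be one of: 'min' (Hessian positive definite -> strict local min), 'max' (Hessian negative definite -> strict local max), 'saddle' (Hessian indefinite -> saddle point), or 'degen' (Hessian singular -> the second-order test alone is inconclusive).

Compute the Hessian H = grad^2 f:
  H = [[-8, -2], [-2, -7]]
Verify stationarity: grad f(x*) = H x* + g = (0, 0).
Eigenvalues of H: -9.5616, -5.4384.
Both eigenvalues < 0, so H is negative definite -> x* is a strict local max.

max


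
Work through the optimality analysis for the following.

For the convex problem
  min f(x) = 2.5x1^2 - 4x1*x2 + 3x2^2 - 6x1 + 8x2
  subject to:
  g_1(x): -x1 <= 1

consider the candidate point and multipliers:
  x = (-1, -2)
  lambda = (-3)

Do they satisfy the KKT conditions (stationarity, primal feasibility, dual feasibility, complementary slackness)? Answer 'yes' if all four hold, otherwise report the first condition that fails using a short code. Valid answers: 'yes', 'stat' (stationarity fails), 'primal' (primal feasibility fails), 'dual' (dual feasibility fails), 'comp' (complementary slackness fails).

Gradient of f: grad f(x) = Q x + c = (-3, 0)
Constraint values g_i(x) = a_i^T x - b_i:
  g_1((-1, -2)) = 0
Stationarity residual: grad f(x) + sum_i lambda_i a_i = (0, 0)
  -> stationarity OK
Primal feasibility (all g_i <= 0): OK
Dual feasibility (all lambda_i >= 0): FAILS
Complementary slackness (lambda_i * g_i(x) = 0 for all i): OK

Verdict: the first failing condition is dual_feasibility -> dual.

dual


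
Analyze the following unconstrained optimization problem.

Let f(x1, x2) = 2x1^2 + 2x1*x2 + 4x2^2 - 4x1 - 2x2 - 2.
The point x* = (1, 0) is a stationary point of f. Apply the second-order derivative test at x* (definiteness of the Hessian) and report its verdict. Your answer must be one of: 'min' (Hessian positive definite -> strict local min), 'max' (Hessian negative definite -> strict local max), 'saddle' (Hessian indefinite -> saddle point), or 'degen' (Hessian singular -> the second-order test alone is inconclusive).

Compute the Hessian H = grad^2 f:
  H = [[4, 2], [2, 8]]
Verify stationarity: grad f(x*) = H x* + g = (0, 0).
Eigenvalues of H: 3.1716, 8.8284.
Both eigenvalues > 0, so H is positive definite -> x* is a strict local min.

min


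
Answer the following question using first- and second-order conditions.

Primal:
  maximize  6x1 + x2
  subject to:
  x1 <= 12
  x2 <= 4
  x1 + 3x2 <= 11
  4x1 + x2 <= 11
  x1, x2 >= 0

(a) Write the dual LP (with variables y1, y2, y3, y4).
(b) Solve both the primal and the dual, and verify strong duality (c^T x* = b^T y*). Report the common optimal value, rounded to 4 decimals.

The standard primal-dual pair for 'max c^T x s.t. A x <= b, x >= 0' is:
  Dual:  min b^T y  s.t.  A^T y >= c,  y >= 0.

So the dual LP is:
  minimize  12y1 + 4y2 + 11y3 + 11y4
  subject to:
    y1 + y3 + 4y4 >= 6
    y2 + 3y3 + y4 >= 1
    y1, y2, y3, y4 >= 0

Solving the primal: x* = (2.75, 0).
  primal value c^T x* = 16.5.
Solving the dual: y* = (0, 0, 0, 1.5).
  dual value b^T y* = 16.5.
Strong duality: c^T x* = b^T y*. Confirmed.

16.5


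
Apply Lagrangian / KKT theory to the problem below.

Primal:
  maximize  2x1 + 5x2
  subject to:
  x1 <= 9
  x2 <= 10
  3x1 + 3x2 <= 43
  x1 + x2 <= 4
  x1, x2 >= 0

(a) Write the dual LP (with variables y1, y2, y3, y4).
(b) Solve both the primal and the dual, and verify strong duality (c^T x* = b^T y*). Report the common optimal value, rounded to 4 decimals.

The standard primal-dual pair for 'max c^T x s.t. A x <= b, x >= 0' is:
  Dual:  min b^T y  s.t.  A^T y >= c,  y >= 0.

So the dual LP is:
  minimize  9y1 + 10y2 + 43y3 + 4y4
  subject to:
    y1 + 3y3 + y4 >= 2
    y2 + 3y3 + y4 >= 5
    y1, y2, y3, y4 >= 0

Solving the primal: x* = (0, 4).
  primal value c^T x* = 20.
Solving the dual: y* = (0, 0, 0, 5).
  dual value b^T y* = 20.
Strong duality: c^T x* = b^T y*. Confirmed.

20


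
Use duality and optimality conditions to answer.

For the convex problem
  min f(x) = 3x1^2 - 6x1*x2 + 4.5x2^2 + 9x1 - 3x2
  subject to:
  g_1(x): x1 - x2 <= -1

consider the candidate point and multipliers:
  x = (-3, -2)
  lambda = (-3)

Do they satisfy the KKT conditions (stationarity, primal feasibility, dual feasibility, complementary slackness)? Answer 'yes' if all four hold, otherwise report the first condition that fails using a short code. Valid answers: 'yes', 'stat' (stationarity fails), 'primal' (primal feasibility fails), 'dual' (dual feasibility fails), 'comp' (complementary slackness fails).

Gradient of f: grad f(x) = Q x + c = (3, -3)
Constraint values g_i(x) = a_i^T x - b_i:
  g_1((-3, -2)) = 0
Stationarity residual: grad f(x) + sum_i lambda_i a_i = (0, 0)
  -> stationarity OK
Primal feasibility (all g_i <= 0): OK
Dual feasibility (all lambda_i >= 0): FAILS
Complementary slackness (lambda_i * g_i(x) = 0 for all i): OK

Verdict: the first failing condition is dual_feasibility -> dual.

dual


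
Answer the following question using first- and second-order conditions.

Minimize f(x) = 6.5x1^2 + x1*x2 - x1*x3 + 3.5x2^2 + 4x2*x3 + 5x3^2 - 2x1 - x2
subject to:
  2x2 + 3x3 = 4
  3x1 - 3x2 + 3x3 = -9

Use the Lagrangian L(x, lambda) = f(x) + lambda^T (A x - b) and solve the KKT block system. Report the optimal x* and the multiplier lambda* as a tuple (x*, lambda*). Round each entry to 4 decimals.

Form the Lagrangian:
  L(x, lambda) = (1/2) x^T Q x + c^T x + lambda^T (A x - b)
Stationarity (grad_x L = 0): Q x + c + A^T lambda = 0.
Primal feasibility: A x = b.

This gives the KKT block system:
  [ Q   A^T ] [ x     ]   [-c ]
  [ A    0  ] [ lambda ] = [ b ]

Solving the linear system:
  x*      = (-0.4535, 2.3279, -0.2186)
  lambda* = (-4.3093, 1.7829)
  f(x*)   = 15.9314

x* = (-0.4535, 2.3279, -0.2186), lambda* = (-4.3093, 1.7829)


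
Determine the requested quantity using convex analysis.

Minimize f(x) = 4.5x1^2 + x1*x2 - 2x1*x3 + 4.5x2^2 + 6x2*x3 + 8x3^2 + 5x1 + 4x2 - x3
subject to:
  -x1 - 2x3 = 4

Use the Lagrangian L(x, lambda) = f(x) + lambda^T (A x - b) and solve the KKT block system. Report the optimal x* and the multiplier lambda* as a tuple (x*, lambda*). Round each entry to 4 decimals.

Form the Lagrangian:
  L(x, lambda) = (1/2) x^T Q x + c^T x + lambda^T (A x - b)
Stationarity (grad_x L = 0): Q x + c + A^T lambda = 0.
Primal feasibility: A x = b.

This gives the KKT block system:
  [ Q   A^T ] [ x     ]   [-c ]
  [ A    0  ] [ lambda ] = [ b ]

Solving the linear system:
  x*      = (-1.6298, 0.5267, -1.1851)
  lambda* = (-6.771)
  f(x*)   = 11.1135

x* = (-1.6298, 0.5267, -1.1851), lambda* = (-6.771)


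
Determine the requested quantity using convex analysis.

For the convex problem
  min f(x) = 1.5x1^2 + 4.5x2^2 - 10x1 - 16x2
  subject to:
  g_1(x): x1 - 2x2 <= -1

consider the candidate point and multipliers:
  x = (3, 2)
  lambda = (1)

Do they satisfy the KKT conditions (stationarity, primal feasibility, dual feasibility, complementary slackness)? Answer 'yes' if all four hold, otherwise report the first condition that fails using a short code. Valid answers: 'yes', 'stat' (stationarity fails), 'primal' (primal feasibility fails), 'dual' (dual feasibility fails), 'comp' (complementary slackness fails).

Gradient of f: grad f(x) = Q x + c = (-1, 2)
Constraint values g_i(x) = a_i^T x - b_i:
  g_1((3, 2)) = 0
Stationarity residual: grad f(x) + sum_i lambda_i a_i = (0, 0)
  -> stationarity OK
Primal feasibility (all g_i <= 0): OK
Dual feasibility (all lambda_i >= 0): OK
Complementary slackness (lambda_i * g_i(x) = 0 for all i): OK

Verdict: yes, KKT holds.

yes


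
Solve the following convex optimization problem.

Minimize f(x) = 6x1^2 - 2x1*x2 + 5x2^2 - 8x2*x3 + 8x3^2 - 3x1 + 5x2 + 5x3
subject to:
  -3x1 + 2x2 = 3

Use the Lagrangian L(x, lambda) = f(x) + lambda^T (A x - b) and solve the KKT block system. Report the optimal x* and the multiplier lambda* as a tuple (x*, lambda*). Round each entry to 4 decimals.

Form the Lagrangian:
  L(x, lambda) = (1/2) x^T Q x + c^T x + lambda^T (A x - b)
Stationarity (grad_x L = 0): Q x + c + A^T lambda = 0.
Primal feasibility: A x = b.

This gives the KKT block system:
  [ Q   A^T ] [ x     ]   [-c ]
  [ A    0  ] [ lambda ] = [ b ]

Solving the linear system:
  x*      = (-0.9615, 0.0577, -0.2837)
  lambda* = (-4.8846)
  f(x*)   = 8.2043

x* = (-0.9615, 0.0577, -0.2837), lambda* = (-4.8846)


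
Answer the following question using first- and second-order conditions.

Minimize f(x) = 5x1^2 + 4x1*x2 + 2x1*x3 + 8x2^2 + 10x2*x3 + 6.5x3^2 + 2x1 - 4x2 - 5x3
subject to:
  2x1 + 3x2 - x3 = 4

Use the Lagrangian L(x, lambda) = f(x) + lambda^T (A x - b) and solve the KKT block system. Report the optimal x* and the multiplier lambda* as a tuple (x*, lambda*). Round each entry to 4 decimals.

Form the Lagrangian:
  L(x, lambda) = (1/2) x^T Q x + c^T x + lambda^T (A x - b)
Stationarity (grad_x L = 0): Q x + c + A^T lambda = 0.
Primal feasibility: A x = b.

This gives the KKT block system:
  [ Q   A^T ] [ x     ]   [-c ]
  [ A    0  ] [ lambda ] = [ b ]

Solving the linear system:
  x*      = (-0.0325, 1.1322, -0.6685)
  lambda* = (-2.4334)
  f(x*)   = 4.2411

x* = (-0.0325, 1.1322, -0.6685), lambda* = (-2.4334)


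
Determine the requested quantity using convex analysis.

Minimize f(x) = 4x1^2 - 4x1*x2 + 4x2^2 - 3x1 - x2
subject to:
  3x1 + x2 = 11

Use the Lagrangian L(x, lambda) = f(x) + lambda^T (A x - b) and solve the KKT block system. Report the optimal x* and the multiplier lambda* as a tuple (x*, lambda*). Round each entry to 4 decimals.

Form the Lagrangian:
  L(x, lambda) = (1/2) x^T Q x + c^T x + lambda^T (A x - b)
Stationarity (grad_x L = 0): Q x + c + A^T lambda = 0.
Primal feasibility: A x = b.

This gives the KKT block system:
  [ Q   A^T ] [ x     ]   [-c ]
  [ A    0  ] [ lambda ] = [ b ]

Solving the linear system:
  x*      = (2.9615, 2.1154)
  lambda* = (-4.0769)
  f(x*)   = 16.9231

x* = (2.9615, 2.1154), lambda* = (-4.0769)


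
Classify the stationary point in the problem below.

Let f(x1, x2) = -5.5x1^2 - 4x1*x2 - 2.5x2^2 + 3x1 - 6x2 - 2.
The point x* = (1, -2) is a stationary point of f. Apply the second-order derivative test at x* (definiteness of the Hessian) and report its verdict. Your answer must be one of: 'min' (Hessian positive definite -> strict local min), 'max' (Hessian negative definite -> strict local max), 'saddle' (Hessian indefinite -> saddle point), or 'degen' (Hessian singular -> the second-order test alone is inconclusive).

Compute the Hessian H = grad^2 f:
  H = [[-11, -4], [-4, -5]]
Verify stationarity: grad f(x*) = H x* + g = (0, 0).
Eigenvalues of H: -13, -3.
Both eigenvalues < 0, so H is negative definite -> x* is a strict local max.

max


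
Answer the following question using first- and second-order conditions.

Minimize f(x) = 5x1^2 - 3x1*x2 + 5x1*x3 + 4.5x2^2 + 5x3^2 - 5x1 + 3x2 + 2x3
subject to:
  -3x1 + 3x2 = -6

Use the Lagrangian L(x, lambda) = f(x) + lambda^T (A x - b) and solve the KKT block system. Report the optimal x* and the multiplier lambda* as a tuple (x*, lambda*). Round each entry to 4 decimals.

Form the Lagrangian:
  L(x, lambda) = (1/2) x^T Q x + c^T x + lambda^T (A x - b)
Stationarity (grad_x L = 0): Q x + c + A^T lambda = 0.
Primal feasibility: A x = b.

This gives the KKT block system:
  [ Q   A^T ] [ x     ]   [-c ]
  [ A    0  ] [ lambda ] = [ b ]

Solving the linear system:
  x*      = (1.4286, -0.5714, -0.9143)
  lambda* = (2.1429)
  f(x*)   = 1.0857

x* = (1.4286, -0.5714, -0.9143), lambda* = (2.1429)


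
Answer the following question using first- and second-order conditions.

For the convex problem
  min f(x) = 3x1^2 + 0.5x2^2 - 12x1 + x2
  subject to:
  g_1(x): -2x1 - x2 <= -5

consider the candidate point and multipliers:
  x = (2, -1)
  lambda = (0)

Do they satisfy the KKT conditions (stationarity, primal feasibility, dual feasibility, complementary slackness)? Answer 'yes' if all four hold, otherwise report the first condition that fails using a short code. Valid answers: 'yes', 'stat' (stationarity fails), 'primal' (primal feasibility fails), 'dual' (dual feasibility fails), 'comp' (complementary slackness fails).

Gradient of f: grad f(x) = Q x + c = (0, 0)
Constraint values g_i(x) = a_i^T x - b_i:
  g_1((2, -1)) = 2
Stationarity residual: grad f(x) + sum_i lambda_i a_i = (0, 0)
  -> stationarity OK
Primal feasibility (all g_i <= 0): FAILS
Dual feasibility (all lambda_i >= 0): OK
Complementary slackness (lambda_i * g_i(x) = 0 for all i): OK

Verdict: the first failing condition is primal_feasibility -> primal.

primal


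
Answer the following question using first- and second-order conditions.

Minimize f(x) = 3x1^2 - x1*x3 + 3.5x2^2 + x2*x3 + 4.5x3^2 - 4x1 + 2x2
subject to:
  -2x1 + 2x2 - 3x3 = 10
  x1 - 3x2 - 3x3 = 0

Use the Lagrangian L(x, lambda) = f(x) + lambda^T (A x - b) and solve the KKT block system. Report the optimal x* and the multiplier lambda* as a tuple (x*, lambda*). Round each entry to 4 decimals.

Form the Lagrangian:
  L(x, lambda) = (1/2) x^T Q x + c^T x + lambda^T (A x - b)
Stationarity (grad_x L = 0): Q x + c + A^T lambda = 0.
Primal feasibility: A x = b.

This gives the KKT block system:
  [ Q   A^T ] [ x     ]   [-c ]
  [ A    0  ] [ lambda ] = [ b ]

Solving the linear system:
  x*      = (-1.138, 1.3172, -1.6965)
  lambda* = (-4.4675, 0.1963)
  f(x*)   = 25.9308

x* = (-1.138, 1.3172, -1.6965), lambda* = (-4.4675, 0.1963)


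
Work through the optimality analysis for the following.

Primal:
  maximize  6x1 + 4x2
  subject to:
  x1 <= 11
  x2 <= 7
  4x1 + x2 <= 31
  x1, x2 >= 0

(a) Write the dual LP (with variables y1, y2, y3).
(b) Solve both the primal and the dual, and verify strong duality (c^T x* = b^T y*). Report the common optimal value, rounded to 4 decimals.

The standard primal-dual pair for 'max c^T x s.t. A x <= b, x >= 0' is:
  Dual:  min b^T y  s.t.  A^T y >= c,  y >= 0.

So the dual LP is:
  minimize  11y1 + 7y2 + 31y3
  subject to:
    y1 + 4y3 >= 6
    y2 + y3 >= 4
    y1, y2, y3 >= 0

Solving the primal: x* = (6, 7).
  primal value c^T x* = 64.
Solving the dual: y* = (0, 2.5, 1.5).
  dual value b^T y* = 64.
Strong duality: c^T x* = b^T y*. Confirmed.

64
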